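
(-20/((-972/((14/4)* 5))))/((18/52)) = 2275/2187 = 1.04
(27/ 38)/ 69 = 9/ 874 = 0.01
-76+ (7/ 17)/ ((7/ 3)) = -1289/ 17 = -75.82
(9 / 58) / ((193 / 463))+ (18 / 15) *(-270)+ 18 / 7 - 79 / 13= -327.13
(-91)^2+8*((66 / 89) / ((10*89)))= 327969269 / 39605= 8281.01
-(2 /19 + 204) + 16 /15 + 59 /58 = -3339413 /16530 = -202.02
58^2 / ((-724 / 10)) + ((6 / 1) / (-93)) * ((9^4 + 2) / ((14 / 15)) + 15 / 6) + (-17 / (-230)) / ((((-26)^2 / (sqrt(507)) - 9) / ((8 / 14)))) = -5561197146852 / 11115980155 + 1768 * sqrt(3) / 1981105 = -500.29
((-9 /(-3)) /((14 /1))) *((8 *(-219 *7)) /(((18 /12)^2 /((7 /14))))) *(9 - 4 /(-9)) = -49640 /9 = -5515.56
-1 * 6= -6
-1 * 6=-6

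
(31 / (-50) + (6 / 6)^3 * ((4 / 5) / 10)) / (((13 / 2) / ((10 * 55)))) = -594 / 13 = -45.69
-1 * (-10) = 10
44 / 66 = 2 / 3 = 0.67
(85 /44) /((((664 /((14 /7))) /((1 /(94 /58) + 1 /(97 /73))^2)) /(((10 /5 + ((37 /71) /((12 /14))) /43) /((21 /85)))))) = 1974309677375 /22187655463446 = 0.09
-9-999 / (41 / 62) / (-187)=-7065 / 7667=-0.92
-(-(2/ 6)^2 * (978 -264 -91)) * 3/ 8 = 623/ 24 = 25.96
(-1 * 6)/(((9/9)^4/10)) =-60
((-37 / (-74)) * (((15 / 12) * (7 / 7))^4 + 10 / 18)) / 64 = 6905 / 294912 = 0.02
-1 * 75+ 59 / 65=-4816 / 65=-74.09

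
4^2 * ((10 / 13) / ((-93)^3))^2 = 1600 / 109341341002881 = 0.00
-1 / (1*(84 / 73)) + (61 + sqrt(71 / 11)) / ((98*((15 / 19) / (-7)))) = -2683 / 420-19*sqrt(781) / 2310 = -6.62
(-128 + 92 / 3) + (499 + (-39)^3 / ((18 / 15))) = -294185 / 6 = -49030.83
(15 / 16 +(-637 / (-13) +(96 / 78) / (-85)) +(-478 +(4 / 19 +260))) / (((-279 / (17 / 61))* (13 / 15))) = 56389699 / 291456048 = 0.19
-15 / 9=-5 / 3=-1.67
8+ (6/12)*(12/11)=94/11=8.55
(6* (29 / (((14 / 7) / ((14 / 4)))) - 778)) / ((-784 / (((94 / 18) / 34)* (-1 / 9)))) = -136723 / 1439424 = -0.09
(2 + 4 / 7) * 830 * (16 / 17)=239040 / 119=2008.74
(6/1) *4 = 24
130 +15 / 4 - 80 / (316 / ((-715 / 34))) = 747105 / 5372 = 139.07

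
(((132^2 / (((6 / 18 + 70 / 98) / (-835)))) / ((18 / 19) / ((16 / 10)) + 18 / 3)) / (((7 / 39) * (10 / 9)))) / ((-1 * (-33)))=-320112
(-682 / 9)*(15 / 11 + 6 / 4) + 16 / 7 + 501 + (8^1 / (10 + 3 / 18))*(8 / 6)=122692 / 427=287.33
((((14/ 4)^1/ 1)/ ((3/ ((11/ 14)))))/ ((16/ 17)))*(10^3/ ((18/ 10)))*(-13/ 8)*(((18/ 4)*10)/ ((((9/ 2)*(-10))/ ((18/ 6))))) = 1519375/ 576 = 2637.80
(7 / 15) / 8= 7 / 120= 0.06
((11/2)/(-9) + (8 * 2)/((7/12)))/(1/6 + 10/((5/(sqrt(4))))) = 3379/525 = 6.44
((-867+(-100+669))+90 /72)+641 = 344.25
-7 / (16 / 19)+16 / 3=-143 / 48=-2.98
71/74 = 0.96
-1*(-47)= 47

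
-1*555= -555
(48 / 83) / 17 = 48 / 1411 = 0.03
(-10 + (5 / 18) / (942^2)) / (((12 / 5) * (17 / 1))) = -798627575 / 3258400608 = -0.25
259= 259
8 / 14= 4 / 7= 0.57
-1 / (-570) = 1 / 570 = 0.00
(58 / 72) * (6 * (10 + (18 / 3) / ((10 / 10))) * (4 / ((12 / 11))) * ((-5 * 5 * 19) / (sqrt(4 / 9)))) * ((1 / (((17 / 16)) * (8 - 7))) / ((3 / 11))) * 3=-106673600 / 51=-2091639.22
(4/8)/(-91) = -1/182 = -0.01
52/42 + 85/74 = 3709/1554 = 2.39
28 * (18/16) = 63/2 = 31.50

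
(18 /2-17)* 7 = -56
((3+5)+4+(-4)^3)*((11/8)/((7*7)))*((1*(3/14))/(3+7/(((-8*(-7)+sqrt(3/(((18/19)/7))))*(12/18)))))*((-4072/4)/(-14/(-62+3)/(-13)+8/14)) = 5075239*sqrt(798)/159580260+14398453043/79790130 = 181.35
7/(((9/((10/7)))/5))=5.56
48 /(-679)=-48 /679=-0.07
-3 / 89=-0.03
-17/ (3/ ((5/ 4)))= -85/ 12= -7.08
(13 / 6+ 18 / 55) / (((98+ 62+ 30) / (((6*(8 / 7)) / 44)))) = 823 / 402325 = 0.00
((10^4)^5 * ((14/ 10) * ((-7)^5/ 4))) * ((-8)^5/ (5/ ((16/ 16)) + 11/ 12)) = 231307345920000000000000000000/ 71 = 3257849942535211267605634000.00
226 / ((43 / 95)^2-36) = -2039650 / 323051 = -6.31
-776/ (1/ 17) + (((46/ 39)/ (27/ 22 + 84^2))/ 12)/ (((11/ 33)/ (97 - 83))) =-79878888850/ 6055101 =-13192.00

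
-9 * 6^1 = -54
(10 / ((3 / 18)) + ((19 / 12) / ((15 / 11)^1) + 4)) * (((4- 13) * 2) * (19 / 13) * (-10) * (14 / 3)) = 79997.79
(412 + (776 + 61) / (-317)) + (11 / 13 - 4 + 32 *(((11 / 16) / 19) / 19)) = 406.27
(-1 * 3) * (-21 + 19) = 6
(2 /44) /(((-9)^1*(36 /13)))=-13 /7128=-0.00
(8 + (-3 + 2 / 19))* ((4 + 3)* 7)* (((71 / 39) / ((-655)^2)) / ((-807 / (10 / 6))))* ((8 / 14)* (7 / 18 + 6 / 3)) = -4145974 / 1385377412445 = -0.00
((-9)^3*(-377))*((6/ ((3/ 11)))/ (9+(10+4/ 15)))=90694890/ 289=313823.15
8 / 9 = 0.89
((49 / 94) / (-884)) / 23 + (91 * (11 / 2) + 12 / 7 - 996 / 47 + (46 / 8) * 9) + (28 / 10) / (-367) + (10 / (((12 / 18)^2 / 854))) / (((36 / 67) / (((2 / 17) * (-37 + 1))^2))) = 267936185913846917 / 417340934920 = 642007.92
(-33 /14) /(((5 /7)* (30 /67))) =-737 /100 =-7.37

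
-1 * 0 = 0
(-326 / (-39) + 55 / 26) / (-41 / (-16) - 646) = -0.02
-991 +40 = -951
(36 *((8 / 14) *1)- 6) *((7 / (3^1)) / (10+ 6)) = 17 / 8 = 2.12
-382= -382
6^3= 216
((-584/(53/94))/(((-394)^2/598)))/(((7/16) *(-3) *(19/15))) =656556160/273564641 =2.40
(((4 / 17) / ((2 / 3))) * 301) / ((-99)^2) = 602 / 55539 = 0.01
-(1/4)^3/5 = -1/320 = -0.00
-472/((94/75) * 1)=-17700/47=-376.60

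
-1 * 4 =-4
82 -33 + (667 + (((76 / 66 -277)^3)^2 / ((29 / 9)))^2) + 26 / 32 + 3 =5180056484673452951102731002947707085443903051813 / 277075571767992168336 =18695464387639871426957080000.00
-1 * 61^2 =-3721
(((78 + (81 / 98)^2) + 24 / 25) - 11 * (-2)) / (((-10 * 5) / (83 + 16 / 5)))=-175.23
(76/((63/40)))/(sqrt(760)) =8 * sqrt(190)/63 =1.75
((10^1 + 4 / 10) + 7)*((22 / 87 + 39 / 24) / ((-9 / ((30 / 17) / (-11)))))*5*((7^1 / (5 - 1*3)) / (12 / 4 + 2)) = 9149 / 4488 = 2.04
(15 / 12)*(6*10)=75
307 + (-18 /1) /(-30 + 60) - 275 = 157 /5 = 31.40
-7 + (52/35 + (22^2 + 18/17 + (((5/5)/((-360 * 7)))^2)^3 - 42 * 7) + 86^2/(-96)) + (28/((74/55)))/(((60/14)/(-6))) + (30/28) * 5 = 13647869047251668275200629/161084550715232256000000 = 84.72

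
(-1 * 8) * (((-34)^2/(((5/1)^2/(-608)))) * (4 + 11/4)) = 37953792/25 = 1518151.68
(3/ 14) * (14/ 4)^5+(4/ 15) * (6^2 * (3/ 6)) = 37551/ 320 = 117.35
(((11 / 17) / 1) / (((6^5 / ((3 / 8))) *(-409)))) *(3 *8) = -11 / 6007392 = -0.00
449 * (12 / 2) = 2694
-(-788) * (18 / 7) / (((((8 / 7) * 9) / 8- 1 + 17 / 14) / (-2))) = -18912 / 7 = -2701.71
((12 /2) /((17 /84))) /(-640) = -63 /1360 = -0.05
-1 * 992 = -992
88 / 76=22 / 19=1.16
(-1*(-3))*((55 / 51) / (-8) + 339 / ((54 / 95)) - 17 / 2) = 719411 / 408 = 1763.26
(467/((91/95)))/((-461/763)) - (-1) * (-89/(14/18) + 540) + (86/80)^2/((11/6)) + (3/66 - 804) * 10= -8420.25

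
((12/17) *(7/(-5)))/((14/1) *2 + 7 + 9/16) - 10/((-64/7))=1649767/1547680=1.07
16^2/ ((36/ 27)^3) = 108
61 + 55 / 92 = 61.60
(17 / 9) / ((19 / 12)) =68 / 57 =1.19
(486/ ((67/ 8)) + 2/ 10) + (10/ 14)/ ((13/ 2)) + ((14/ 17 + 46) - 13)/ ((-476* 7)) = 14389012679/ 246684620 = 58.33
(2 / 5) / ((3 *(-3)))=-2 / 45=-0.04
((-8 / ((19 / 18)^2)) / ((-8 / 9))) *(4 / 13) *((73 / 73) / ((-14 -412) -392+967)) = 11664 / 699257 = 0.02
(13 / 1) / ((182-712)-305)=-13 / 835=-0.02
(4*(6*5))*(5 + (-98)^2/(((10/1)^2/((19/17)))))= 1145856/85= 13480.66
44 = 44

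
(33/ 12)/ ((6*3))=11/ 72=0.15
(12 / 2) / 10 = 3 / 5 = 0.60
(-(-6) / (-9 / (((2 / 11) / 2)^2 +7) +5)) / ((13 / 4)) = 20352 / 40963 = 0.50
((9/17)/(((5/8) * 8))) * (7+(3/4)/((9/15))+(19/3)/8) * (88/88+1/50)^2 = 99603/100000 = 1.00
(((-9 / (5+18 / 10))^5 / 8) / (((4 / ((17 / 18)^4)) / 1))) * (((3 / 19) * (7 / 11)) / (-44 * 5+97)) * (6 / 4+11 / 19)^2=1228696875 / 3446404087808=0.00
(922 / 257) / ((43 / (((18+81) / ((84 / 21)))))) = 45639 / 22102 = 2.06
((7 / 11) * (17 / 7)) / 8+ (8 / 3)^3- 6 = 31259 / 2376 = 13.16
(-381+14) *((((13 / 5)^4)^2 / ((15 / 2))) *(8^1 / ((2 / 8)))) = -19159883174848 / 5859375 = -3269953.40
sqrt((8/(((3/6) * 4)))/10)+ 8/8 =sqrt(10)/5+ 1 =1.63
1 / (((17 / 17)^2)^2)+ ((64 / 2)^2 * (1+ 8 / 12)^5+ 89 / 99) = 35205076 / 2673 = 13170.62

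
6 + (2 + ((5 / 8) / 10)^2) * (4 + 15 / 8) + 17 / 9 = 362407 / 18432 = 19.66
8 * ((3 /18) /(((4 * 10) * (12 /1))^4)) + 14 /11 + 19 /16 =1077442560011 /437944320000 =2.46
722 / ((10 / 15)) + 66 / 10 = 5448 / 5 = 1089.60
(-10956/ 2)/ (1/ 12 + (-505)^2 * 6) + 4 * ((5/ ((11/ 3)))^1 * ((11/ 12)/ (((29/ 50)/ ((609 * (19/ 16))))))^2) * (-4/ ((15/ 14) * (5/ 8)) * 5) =-15631091336171069/ 73447204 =-212820781.25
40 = 40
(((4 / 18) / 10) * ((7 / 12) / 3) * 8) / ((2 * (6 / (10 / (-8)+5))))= 7 / 648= 0.01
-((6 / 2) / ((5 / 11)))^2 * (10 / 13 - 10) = 26136 / 65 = 402.09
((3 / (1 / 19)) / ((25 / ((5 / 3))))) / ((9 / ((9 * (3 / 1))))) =57 / 5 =11.40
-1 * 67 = -67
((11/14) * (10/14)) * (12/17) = 330/833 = 0.40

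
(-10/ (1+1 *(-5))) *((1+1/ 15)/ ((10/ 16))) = 64/ 15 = 4.27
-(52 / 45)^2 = -2704 / 2025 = -1.34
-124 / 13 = -9.54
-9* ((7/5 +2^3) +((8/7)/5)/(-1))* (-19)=1568.31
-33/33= -1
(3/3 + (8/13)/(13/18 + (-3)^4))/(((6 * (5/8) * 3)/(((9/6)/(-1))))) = -38534/286845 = -0.13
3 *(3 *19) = 171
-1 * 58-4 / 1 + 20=-42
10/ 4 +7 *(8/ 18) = 5.61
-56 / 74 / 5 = -28 / 185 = -0.15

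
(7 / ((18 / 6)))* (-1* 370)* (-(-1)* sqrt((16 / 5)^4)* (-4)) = 530432 / 15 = 35362.13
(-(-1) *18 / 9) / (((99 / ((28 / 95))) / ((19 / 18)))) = 28 / 4455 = 0.01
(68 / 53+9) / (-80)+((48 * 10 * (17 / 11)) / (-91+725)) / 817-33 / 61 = -98454176167 / 147366812912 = -0.67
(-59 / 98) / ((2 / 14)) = -59 / 14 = -4.21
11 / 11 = 1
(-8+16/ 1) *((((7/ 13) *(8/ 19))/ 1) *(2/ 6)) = 448/ 741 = 0.60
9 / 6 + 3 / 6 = 2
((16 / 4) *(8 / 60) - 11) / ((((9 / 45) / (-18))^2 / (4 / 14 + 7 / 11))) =-6019380 / 77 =-78173.77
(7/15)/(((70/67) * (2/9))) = 201/100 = 2.01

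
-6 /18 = -1 /3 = -0.33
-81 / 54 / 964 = -3 / 1928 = -0.00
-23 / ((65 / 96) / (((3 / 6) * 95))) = -20976 / 13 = -1613.54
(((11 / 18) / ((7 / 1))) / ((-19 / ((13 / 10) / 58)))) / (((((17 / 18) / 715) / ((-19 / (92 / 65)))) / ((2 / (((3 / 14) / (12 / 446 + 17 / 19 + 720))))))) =4060055395825 / 576520116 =7042.35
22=22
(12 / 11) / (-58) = -6 / 319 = -0.02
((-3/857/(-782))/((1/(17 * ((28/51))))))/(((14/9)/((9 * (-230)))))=-810/14569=-0.06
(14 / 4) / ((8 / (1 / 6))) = 7 / 96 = 0.07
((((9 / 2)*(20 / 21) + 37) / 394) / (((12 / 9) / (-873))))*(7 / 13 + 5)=-6812019 / 17927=-379.99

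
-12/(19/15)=-180/19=-9.47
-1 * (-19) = 19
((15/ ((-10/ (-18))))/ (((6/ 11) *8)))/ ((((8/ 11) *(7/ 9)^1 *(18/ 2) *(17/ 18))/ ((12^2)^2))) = 3175524/ 119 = 26685.08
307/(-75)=-307/75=-4.09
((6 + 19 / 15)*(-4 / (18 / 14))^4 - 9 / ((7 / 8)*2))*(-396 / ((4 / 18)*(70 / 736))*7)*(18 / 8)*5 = -942049726112 / 945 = -996878017.05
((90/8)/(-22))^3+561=382214667/681472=560.87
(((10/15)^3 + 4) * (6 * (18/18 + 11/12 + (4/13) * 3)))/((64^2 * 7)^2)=12847/144275668992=0.00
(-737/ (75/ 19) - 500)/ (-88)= 51503/ 6600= 7.80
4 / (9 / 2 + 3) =8 / 15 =0.53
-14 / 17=-0.82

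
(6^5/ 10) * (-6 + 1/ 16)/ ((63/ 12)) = -6156/ 7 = -879.43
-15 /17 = -0.88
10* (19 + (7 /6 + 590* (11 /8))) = 49885 /6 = 8314.17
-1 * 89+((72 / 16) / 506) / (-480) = -14410883 / 161920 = -89.00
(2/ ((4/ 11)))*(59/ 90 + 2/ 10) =847/ 180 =4.71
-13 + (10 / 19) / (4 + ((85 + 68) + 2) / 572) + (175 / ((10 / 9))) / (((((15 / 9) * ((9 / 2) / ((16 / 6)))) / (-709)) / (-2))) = 3685283435 / 46417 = 79395.12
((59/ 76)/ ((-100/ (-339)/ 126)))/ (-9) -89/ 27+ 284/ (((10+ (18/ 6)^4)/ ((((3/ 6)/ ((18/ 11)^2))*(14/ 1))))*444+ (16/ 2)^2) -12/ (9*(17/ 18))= -8502428745221/ 204711521400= -41.53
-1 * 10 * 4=-40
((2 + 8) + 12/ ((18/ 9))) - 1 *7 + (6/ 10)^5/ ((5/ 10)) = 28611/ 3125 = 9.16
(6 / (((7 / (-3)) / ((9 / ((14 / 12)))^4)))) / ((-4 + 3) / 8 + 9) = -1224440064 / 1193297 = -1026.10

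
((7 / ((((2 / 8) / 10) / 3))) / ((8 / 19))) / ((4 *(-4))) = -1995 / 16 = -124.69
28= 28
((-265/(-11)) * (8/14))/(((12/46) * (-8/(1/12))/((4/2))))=-6095/5544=-1.10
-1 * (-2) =2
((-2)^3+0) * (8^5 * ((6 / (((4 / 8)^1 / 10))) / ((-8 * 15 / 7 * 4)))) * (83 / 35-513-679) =-545744486.40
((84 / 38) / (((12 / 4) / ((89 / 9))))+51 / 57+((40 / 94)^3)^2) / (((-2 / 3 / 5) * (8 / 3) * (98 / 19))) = -75455331226355 / 16901809635872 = -4.46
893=893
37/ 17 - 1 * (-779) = 13280/ 17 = 781.18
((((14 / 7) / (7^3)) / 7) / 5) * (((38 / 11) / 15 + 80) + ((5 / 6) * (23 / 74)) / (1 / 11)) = 2028799 / 146581050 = 0.01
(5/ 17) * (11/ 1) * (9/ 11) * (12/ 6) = 90/ 17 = 5.29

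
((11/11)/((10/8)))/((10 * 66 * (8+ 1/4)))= 4/27225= 0.00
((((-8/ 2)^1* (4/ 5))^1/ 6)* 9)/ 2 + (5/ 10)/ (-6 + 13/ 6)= -291/ 115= -2.53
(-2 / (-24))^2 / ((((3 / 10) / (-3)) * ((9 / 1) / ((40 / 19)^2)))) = -1000 / 29241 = -0.03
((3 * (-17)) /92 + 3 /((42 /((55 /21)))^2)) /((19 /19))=-1618301 /2982042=-0.54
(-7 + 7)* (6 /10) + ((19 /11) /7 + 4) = 327 /77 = 4.25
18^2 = 324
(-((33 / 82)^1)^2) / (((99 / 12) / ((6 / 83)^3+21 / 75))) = -132260997 / 24029348675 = -0.01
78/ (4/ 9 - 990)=-351/ 4453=-0.08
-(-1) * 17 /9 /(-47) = -0.04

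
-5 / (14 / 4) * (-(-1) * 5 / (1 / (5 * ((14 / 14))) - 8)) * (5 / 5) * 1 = 250 / 273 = 0.92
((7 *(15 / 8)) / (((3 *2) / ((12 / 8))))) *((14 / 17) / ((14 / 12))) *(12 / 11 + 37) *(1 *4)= 352.90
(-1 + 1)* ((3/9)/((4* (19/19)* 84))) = 0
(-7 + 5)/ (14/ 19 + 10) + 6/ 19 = 251/ 1938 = 0.13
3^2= 9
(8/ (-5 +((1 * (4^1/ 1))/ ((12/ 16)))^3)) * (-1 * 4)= -864/ 3961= -0.22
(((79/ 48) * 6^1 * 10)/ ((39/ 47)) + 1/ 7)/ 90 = 130111/ 98280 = 1.32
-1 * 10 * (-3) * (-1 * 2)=-60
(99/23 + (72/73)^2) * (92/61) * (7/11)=18110484/3575759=5.06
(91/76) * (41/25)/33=3731/62700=0.06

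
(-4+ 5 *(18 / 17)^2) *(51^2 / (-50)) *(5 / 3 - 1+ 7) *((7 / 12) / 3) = -9338 / 75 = -124.51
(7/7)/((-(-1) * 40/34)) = 17/20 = 0.85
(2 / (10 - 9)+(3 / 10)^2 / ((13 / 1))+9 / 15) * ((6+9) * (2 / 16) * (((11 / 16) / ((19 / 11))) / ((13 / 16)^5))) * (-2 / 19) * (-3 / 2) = 7558391808 / 8712390245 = 0.87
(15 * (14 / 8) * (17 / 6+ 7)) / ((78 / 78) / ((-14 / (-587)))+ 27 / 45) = 72275 / 11908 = 6.07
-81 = -81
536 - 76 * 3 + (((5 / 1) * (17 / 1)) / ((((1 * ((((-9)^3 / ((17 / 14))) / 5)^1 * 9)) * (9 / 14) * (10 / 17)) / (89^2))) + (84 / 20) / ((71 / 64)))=-56004115543 / 41924790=-1335.82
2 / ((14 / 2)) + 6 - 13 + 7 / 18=-797 / 126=-6.33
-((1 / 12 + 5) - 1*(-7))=-145 / 12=-12.08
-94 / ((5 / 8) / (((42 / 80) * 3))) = -5922 / 25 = -236.88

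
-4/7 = -0.57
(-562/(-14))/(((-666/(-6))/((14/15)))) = 562/1665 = 0.34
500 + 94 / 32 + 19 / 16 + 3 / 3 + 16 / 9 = 506.90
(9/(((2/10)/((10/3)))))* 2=300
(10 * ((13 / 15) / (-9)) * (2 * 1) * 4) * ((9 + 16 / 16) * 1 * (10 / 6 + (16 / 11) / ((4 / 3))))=-189280 / 891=-212.44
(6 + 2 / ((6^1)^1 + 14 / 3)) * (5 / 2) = 495 / 32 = 15.47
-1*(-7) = 7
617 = 617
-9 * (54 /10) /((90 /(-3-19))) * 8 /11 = 216 /25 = 8.64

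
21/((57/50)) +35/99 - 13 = 5.77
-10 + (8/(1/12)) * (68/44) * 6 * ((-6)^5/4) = -19035758/11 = -1730523.45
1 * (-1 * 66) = -66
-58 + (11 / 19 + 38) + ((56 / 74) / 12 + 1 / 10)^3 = -504543173921 / 25984989000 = -19.42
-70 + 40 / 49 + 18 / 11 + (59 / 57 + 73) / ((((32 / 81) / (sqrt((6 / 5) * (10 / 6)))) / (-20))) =-142425 * sqrt(2) / 38 - 36408 / 539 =-5368.06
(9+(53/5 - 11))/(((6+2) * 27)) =43/1080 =0.04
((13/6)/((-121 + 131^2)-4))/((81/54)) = 13/153324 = 0.00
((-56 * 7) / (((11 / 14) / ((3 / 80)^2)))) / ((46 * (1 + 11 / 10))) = -147 / 20240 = -0.01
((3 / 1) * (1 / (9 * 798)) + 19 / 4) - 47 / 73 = 1435349 / 349524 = 4.11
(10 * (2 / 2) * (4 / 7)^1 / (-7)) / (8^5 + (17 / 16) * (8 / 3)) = -48 / 1926925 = -0.00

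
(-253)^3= -16194277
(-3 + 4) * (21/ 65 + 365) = 23746/ 65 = 365.32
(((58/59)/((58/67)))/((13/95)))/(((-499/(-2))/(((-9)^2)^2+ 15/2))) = 83617005/382733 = 218.47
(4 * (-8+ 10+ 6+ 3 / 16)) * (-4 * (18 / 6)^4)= -10611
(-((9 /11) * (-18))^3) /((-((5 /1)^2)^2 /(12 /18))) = -2834352 /831875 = -3.41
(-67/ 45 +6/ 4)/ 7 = 1/ 630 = 0.00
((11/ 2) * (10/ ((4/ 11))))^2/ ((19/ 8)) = 366025/ 38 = 9632.24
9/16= 0.56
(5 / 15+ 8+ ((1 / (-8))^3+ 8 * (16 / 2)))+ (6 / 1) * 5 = 157181 / 1536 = 102.33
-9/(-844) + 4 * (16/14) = 27071/5908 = 4.58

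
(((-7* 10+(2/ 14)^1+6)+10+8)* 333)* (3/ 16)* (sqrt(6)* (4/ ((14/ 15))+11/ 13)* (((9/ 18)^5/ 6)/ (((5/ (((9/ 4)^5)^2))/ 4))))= -174056898603835431* sqrt(6)/ 854966927360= -498674.95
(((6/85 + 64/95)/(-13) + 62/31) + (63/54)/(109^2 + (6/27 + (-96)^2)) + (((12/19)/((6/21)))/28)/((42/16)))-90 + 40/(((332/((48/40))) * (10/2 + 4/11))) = -98165574453391/1115515787750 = -88.00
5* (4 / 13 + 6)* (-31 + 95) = 26240 / 13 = 2018.46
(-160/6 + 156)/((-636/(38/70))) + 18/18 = 14852/16695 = 0.89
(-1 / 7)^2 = 1 / 49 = 0.02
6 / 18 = 1 / 3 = 0.33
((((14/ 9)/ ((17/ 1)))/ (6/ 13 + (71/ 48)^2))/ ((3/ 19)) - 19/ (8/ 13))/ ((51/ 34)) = -992578145/ 48566484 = -20.44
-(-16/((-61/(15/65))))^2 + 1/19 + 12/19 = 0.68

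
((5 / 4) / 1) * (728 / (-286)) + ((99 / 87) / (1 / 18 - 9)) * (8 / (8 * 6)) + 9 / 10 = -1182809 / 513590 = -2.30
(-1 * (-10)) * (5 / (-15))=-10 / 3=-3.33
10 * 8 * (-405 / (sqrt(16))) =-8100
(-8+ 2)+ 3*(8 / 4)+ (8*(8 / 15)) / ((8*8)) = 1 / 15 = 0.07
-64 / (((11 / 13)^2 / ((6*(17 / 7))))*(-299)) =84864 / 19481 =4.36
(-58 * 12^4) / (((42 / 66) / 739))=-9776650752 / 7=-1396664393.14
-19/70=-0.27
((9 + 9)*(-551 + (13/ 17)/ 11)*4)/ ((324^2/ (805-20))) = -40436920/ 136323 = -296.63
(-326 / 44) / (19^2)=-163 / 7942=-0.02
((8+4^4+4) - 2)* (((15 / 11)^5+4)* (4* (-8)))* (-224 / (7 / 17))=40355613.19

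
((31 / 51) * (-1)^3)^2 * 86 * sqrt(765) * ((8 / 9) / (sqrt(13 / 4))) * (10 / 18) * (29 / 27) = 191738720 * sqrt(1105) / 24649677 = 258.57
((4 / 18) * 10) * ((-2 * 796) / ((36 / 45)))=-39800 / 9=-4422.22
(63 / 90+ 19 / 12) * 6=137 / 10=13.70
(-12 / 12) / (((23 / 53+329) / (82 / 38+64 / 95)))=-14257 / 1658700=-0.01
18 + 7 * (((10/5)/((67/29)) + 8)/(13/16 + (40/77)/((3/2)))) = 20533266/286961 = 71.55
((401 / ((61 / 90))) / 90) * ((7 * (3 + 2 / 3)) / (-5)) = -30877 / 915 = -33.75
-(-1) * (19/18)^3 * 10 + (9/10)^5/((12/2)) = 1729098907/145800000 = 11.86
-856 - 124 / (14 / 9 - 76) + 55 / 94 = -26884563 / 31490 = -853.75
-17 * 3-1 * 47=-98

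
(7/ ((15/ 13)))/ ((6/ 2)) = 91/ 45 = 2.02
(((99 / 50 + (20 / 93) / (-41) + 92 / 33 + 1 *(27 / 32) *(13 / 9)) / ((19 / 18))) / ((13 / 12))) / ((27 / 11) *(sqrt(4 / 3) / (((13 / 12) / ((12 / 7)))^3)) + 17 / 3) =-44265105483538456257741 / 140402833812148375809100 + 12662427295344960387072 *sqrt(3) / 35100708453037093952275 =0.31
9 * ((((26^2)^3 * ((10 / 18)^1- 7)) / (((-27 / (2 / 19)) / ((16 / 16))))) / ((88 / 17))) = 76147738784 / 5643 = 13494194.36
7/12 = 0.58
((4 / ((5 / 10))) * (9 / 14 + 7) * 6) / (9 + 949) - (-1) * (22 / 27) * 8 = 624796 / 90531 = 6.90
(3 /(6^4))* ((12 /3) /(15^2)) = 1 /24300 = 0.00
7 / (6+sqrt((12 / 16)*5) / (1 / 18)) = -14 / 393+7*sqrt(15) / 131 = 0.17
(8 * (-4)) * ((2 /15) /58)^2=-32 /189225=-0.00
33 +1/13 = 430/13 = 33.08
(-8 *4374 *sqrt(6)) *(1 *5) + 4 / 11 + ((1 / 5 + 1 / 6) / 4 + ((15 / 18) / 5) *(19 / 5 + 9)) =1139 / 440- 174960 *sqrt(6) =-428560.14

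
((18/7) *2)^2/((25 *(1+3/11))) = 7128/8575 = 0.83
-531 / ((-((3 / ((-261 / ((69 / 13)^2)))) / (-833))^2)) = 3513986392.52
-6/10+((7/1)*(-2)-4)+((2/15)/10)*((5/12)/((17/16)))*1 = -2845/153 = -18.59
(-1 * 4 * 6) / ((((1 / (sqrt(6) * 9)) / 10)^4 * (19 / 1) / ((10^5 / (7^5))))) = -5668704000000000 / 319333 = -17751701202.19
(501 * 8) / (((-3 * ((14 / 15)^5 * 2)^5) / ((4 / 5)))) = -8433890210210144519805908203125 / 44998795805848373114515226624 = -187.42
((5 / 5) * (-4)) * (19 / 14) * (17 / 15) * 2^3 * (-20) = 20672 / 21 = 984.38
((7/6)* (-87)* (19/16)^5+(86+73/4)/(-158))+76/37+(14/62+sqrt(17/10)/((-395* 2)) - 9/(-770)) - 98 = -24585806979936533/73161255157760 - sqrt(170)/7900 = -336.05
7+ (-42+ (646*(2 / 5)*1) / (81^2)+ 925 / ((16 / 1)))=11994497 / 524880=22.85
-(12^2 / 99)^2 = -2.12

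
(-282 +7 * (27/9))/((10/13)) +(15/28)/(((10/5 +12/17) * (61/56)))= -4757829/14030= -339.12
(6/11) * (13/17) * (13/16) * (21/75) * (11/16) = 3549/54400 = 0.07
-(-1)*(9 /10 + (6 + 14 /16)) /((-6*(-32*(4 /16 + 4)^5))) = 622 /21297855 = 0.00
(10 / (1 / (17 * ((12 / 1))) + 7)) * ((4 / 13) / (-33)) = -2720 / 204347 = -0.01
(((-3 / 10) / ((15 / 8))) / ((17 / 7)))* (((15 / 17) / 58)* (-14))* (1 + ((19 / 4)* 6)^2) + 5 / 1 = 687716 / 41905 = 16.41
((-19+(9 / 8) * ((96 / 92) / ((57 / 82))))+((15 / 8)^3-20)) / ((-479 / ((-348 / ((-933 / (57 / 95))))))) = 119595159 / 8332729984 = 0.01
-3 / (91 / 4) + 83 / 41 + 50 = 193611 / 3731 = 51.89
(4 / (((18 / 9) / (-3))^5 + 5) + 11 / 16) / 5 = 5713 / 18928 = 0.30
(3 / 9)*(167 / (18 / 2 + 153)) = 167 / 486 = 0.34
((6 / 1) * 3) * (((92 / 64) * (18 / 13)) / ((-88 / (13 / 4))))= -1863 / 1408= -1.32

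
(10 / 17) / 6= 5 / 51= 0.10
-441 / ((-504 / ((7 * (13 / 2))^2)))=1811.47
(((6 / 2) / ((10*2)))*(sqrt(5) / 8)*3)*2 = 9*sqrt(5) / 80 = 0.25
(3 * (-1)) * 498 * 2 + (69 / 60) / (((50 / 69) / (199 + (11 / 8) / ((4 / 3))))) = -85457613 / 32000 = -2670.55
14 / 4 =7 / 2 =3.50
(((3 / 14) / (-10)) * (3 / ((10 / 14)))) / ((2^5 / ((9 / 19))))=-81 / 60800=-0.00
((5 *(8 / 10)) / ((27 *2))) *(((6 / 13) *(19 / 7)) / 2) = 38 / 819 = 0.05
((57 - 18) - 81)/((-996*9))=7/1494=0.00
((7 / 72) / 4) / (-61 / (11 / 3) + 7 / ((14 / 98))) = 77 / 102528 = 0.00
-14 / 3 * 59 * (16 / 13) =-13216 / 39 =-338.87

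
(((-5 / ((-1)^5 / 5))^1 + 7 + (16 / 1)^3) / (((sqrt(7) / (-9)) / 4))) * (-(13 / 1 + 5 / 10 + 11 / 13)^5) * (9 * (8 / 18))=134120869857935568 * sqrt(7) / 2599051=136530782684.82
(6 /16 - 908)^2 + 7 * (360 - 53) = 52859657 /64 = 825932.14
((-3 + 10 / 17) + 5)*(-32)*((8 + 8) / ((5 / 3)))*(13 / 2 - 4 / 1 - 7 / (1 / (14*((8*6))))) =317746176 / 85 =3738190.31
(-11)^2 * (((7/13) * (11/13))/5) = 9317/845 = 11.03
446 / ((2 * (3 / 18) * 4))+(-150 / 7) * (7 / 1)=184.50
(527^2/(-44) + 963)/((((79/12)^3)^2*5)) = -175693059072/13369810053655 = -0.01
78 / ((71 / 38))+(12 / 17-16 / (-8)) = 53654 / 1207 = 44.45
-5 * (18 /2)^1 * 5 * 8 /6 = -300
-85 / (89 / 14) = -1190 / 89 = -13.37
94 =94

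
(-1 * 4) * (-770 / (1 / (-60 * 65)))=-12012000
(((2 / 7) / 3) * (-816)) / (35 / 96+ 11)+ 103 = 734387 / 7637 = 96.16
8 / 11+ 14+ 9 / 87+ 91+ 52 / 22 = 108.19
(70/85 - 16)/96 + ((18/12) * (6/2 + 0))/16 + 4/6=1289/1632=0.79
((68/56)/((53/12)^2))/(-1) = -1224/19663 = -0.06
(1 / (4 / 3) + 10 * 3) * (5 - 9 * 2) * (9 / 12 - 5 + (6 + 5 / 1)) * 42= -906633 / 8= -113329.12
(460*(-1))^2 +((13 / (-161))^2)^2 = 211600.00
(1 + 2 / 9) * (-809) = -8899 / 9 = -988.78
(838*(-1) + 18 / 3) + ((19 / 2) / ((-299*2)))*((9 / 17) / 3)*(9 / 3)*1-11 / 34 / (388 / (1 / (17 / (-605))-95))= -27891484565 / 33527468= -831.90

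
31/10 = 3.10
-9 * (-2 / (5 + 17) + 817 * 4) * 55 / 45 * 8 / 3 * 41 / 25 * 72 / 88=-35371848 / 275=-128624.90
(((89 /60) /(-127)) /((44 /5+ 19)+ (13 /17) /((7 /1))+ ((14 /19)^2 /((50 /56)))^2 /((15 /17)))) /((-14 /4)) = 123234795625 /1046133605356748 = 0.00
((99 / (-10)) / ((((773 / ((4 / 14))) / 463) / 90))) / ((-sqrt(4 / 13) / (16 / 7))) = 6600528 * sqrt(13) / 37877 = 628.31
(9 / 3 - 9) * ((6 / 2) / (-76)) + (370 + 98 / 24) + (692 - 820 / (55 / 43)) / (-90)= 2812129 / 7524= 373.75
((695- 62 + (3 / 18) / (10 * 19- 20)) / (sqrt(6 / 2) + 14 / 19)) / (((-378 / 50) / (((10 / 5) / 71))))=61337795 / 86719329- 1165418105 * sqrt(3) / 1214070606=-0.96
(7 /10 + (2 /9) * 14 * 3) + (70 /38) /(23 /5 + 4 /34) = 2382569 /228570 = 10.42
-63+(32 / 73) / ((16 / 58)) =-4483 / 73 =-61.41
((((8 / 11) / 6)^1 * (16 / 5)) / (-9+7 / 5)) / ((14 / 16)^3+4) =-16384 / 1499157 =-0.01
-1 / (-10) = 1 / 10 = 0.10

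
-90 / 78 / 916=-15 / 11908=-0.00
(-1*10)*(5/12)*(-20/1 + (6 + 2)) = 50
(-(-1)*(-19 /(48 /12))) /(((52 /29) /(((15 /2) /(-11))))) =8265 /4576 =1.81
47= 47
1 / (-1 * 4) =-1 / 4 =-0.25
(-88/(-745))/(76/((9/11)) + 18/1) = 396/371755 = 0.00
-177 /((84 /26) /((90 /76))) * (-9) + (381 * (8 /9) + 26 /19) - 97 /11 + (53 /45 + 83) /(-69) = 16605934589 /18170460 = 913.90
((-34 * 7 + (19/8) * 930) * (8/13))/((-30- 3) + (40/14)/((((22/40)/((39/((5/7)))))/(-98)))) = -173426/3979599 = -0.04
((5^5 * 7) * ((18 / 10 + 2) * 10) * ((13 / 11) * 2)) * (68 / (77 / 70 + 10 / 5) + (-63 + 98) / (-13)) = 1172062500 / 31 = 37808467.74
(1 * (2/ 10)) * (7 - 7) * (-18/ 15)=0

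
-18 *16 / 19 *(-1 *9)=2592 / 19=136.42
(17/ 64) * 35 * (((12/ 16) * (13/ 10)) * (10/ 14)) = 6.47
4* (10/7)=40/7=5.71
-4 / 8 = -0.50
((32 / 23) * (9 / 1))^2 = 82944 / 529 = 156.79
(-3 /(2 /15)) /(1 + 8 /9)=-405 /34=-11.91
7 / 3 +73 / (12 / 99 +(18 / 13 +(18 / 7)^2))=5798149 / 511950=11.33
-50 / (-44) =25 / 22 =1.14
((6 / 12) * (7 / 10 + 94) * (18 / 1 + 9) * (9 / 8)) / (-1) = -1438.26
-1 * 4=-4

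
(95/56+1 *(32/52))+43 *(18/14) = 41931/728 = 57.60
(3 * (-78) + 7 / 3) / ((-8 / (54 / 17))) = 91.99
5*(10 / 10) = 5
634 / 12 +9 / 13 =4175 / 78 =53.53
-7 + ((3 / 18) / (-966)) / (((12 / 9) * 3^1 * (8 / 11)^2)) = -10386553 / 1483776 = -7.00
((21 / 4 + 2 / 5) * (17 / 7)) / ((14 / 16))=3842 / 245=15.68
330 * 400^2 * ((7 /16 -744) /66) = -594850000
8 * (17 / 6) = 68 / 3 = 22.67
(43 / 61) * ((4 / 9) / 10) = 86 / 2745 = 0.03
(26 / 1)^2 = 676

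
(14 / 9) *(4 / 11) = 56 / 99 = 0.57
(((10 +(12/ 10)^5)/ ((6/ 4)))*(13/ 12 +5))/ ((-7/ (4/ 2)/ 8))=-22791184/ 196875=-115.76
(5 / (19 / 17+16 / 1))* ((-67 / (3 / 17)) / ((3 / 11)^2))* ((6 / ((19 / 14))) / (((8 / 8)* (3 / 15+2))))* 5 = -745475500 / 49761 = -14981.12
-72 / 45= -8 / 5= -1.60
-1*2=-2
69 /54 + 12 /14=269 /126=2.13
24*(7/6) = 28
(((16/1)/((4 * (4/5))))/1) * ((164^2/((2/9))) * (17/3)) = 3429240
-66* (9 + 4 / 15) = -3058 / 5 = -611.60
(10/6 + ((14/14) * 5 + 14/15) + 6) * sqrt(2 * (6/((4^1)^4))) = 17 * sqrt(3)/10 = 2.94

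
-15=-15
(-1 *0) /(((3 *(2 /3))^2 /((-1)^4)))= 0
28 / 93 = 0.30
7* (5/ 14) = 5/ 2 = 2.50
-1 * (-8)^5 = 32768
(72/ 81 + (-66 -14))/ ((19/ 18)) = -74.95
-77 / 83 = -0.93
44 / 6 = 22 / 3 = 7.33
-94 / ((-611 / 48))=96 / 13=7.38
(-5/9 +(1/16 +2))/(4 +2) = 217/864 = 0.25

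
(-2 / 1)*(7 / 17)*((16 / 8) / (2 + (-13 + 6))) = 28 / 85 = 0.33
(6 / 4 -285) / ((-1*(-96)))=-189 / 64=-2.95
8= 8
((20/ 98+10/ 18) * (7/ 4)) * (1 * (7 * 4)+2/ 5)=4757/ 126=37.75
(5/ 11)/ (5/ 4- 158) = -20/ 6897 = -0.00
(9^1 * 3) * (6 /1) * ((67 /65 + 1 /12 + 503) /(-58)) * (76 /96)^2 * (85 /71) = -7239370899 /6852352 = -1056.48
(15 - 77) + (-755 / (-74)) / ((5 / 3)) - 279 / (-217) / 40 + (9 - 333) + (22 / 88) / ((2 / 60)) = -3857507 / 10360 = -372.35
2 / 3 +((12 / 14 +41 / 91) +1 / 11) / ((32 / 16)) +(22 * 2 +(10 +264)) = 137008 / 429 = 319.37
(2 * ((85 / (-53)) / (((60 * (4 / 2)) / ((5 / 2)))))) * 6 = -85 / 212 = -0.40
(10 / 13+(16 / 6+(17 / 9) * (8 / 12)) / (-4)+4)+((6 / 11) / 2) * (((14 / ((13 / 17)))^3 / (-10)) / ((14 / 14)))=-1067267627 / 6525090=-163.56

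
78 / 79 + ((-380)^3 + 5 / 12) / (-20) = 10403734865 / 3792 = 2743600.97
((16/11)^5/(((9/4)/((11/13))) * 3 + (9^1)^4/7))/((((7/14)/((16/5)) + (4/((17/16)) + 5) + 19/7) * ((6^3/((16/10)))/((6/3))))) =223606734848/25496479828705545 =0.00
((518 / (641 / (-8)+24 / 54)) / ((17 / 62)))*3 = -6937056 / 97529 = -71.13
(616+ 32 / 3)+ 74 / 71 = 133702 / 213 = 627.71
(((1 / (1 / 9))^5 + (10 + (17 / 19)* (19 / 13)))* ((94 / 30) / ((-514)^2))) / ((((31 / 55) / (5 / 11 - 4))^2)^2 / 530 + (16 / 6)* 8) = 35453296915042500 / 1079790010901238529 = 0.03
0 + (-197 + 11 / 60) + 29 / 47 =-196.20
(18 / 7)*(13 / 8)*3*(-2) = -351 / 14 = -25.07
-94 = -94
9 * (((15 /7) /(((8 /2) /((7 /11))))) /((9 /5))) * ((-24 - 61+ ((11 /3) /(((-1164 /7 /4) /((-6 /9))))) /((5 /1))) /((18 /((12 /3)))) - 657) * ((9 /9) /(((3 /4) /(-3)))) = 36207535 /7857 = 4608.32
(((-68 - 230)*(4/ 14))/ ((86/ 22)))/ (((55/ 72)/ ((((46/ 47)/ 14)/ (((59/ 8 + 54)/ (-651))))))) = 734310144/ 34730885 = 21.14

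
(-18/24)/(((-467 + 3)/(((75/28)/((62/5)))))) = 1125/3222016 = 0.00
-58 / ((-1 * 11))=58 / 11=5.27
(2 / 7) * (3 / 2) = 3 / 7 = 0.43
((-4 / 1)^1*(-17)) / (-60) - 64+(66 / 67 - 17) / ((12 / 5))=-288661 / 4020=-71.81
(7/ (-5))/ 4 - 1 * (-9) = 173/ 20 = 8.65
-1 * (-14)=14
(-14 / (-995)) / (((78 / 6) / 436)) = 6104 / 12935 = 0.47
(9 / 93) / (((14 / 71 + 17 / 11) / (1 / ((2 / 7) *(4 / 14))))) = 114807 / 168764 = 0.68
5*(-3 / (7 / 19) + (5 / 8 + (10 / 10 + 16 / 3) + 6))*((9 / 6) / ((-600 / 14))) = -809 / 960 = -0.84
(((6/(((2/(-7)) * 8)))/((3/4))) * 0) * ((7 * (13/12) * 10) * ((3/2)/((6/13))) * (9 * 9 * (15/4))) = 0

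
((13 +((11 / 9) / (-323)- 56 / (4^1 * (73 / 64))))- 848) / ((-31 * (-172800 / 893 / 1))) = -422533901 / 2991504960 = -0.14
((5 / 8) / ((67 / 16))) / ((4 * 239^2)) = 5 / 7654214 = 0.00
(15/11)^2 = 225/121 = 1.86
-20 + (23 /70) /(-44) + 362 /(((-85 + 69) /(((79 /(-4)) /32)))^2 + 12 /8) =-19.47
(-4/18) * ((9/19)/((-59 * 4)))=1/2242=0.00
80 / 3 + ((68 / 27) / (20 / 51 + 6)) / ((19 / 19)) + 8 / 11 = 448414 / 16137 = 27.79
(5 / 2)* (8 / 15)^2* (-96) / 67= -1024 / 1005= -1.02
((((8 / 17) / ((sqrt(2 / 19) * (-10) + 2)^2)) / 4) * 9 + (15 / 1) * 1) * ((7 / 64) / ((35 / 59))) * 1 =10089 * sqrt(38) / 1045568 + 29612631 / 10455680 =2.89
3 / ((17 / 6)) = 18 / 17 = 1.06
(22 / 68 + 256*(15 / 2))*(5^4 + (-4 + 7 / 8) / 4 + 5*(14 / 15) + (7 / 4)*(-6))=3876000215 / 3264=1187500.07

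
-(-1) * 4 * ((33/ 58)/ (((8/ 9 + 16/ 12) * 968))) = 27/ 25520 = 0.00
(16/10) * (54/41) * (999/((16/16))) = 431568/205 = 2105.21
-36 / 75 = -12 / 25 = -0.48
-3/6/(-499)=1/998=0.00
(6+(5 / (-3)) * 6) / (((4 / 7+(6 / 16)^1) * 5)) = -224 / 265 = -0.85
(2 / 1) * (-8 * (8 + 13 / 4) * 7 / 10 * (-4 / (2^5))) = 15.75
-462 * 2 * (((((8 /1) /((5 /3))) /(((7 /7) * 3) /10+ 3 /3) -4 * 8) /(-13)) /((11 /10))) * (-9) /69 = 40320 /169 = 238.58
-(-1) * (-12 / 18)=-2 / 3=-0.67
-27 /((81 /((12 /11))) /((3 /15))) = -4 /55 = -0.07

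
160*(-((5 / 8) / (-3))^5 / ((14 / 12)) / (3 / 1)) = 15625 / 870912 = 0.02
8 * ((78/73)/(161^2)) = 624/1892233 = 0.00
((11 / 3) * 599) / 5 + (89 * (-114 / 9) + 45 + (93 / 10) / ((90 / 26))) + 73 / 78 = -639.44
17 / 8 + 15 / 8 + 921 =925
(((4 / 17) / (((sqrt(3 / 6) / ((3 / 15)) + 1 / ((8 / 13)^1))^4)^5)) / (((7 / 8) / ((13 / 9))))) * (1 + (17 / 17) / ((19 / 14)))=545692791787556842519994376196333142805494659574398976 / 679217711126596351689172726320248360977149062710791101375583- 398207504346560887800383962513520690935085871923200 * sqrt(2) / 700947070306084986263336146873321321957842169980176575207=0.00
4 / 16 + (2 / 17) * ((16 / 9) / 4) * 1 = 185 / 612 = 0.30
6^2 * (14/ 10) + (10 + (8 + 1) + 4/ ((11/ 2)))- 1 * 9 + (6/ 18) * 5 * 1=10361/ 165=62.79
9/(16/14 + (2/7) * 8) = 21/8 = 2.62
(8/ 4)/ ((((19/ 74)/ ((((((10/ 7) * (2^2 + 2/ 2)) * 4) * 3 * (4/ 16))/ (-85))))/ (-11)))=48840/ 2261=21.60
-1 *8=-8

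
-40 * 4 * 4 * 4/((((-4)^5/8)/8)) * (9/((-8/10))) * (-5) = 9000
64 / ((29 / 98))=6272 / 29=216.28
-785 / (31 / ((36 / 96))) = -2355 / 248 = -9.50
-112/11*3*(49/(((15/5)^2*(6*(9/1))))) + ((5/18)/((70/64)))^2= -43880/14553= -3.02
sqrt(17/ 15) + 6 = sqrt(255)/ 15 + 6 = 7.06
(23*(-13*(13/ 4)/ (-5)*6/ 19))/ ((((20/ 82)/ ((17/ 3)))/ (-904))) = -612288014/ 475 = -1289027.40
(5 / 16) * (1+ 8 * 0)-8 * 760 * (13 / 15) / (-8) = 31631 / 48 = 658.98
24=24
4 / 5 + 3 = 19 / 5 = 3.80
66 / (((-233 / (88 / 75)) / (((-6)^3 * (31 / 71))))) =12963456 / 413575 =31.34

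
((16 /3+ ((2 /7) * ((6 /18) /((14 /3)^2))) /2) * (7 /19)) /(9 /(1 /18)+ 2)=21961 /1832208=0.01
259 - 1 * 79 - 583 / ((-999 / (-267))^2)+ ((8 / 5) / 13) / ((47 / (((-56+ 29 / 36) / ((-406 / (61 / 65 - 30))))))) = 618404000704622 / 4470015984525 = 138.34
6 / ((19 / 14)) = 84 / 19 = 4.42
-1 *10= -10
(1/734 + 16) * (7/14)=11745/1468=8.00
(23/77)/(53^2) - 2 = -432563/216293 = -2.00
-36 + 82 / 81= -2834 / 81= -34.99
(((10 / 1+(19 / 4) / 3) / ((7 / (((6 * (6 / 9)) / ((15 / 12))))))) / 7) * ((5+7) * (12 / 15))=8896 / 1225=7.26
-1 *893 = -893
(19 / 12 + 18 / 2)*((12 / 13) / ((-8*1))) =-127 / 104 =-1.22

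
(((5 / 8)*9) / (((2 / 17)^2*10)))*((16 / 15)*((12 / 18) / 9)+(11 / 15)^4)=5387249 / 360000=14.96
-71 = -71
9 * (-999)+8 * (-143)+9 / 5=-50666 / 5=-10133.20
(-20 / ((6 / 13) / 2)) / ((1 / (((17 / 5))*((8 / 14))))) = -3536 / 21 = -168.38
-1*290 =-290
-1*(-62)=62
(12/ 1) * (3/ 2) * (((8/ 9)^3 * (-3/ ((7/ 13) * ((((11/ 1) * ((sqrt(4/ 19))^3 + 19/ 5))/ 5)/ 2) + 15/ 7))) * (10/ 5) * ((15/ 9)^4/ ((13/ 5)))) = -307144922560000000/ 5993837596088073 + 917593600000000 * sqrt(19)/ 5993837596088073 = -50.58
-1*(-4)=4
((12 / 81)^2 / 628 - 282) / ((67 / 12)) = -129102968 / 2556117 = -50.51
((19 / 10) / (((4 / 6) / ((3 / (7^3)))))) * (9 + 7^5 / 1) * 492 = 353690928 / 1715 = 206233.78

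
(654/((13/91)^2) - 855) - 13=31178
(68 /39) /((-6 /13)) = -34 /9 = -3.78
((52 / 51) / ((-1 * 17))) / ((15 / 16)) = -832 / 13005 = -0.06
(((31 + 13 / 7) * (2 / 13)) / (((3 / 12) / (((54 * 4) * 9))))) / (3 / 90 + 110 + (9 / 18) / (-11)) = 147549600 / 412867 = 357.38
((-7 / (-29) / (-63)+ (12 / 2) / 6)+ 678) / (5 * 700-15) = 177218 / 909585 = 0.19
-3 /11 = -0.27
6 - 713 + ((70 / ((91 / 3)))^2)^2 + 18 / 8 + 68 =-69504867 / 114244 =-608.39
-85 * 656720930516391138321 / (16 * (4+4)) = -55821279093893246757285 / 128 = -436103742921040990291.29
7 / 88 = 0.08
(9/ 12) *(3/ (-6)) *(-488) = 183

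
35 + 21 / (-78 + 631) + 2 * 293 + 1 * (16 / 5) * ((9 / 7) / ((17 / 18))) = 29396658 / 47005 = 625.39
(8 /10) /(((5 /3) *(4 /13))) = 39 /25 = 1.56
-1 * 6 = -6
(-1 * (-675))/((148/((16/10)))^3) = 216/253265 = 0.00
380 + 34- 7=407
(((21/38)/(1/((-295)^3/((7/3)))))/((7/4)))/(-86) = 231051375/5719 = 40400.66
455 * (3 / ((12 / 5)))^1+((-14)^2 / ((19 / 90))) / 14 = 48265 / 76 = 635.07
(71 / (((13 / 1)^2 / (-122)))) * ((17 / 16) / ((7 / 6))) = -220881 / 4732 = -46.68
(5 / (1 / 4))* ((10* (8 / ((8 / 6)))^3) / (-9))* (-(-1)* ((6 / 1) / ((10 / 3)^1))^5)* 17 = -192735936 / 125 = -1541887.49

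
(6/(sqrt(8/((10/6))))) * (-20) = -54.77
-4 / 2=-2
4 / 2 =2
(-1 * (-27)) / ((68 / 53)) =1431 / 68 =21.04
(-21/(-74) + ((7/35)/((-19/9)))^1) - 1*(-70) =493429/7030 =70.19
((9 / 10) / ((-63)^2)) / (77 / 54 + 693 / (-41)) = -123 / 8394925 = -0.00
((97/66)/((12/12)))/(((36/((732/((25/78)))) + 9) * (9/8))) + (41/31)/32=784563979/4212828576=0.19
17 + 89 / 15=344 / 15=22.93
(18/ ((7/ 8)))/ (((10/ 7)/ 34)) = 2448/ 5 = 489.60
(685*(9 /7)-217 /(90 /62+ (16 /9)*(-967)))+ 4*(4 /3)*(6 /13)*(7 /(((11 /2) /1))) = 60578226640 /68529461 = 883.97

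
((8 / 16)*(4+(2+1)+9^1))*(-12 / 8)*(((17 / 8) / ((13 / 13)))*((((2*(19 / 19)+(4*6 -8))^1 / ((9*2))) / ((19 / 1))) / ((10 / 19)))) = -51 / 20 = -2.55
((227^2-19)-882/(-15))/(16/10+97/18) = 4641192/629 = 7378.68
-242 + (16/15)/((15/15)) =-240.93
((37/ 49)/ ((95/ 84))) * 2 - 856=-568352/ 665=-854.66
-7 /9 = -0.78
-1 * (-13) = 13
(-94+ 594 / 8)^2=6241 / 16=390.06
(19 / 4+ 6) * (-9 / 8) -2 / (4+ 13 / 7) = -16315 / 1312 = -12.44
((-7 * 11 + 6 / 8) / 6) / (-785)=0.02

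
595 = 595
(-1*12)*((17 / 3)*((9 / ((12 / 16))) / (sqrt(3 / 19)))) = -272*sqrt(57) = -2053.55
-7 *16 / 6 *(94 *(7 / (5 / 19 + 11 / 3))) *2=-6251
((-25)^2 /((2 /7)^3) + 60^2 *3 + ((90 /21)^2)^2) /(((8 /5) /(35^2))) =91080096875 /3136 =29043398.24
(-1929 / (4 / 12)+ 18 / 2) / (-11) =5778 / 11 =525.27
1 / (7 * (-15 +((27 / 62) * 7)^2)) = -3844 / 153573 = -0.03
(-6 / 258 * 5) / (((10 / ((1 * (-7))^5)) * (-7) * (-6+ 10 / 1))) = -6.98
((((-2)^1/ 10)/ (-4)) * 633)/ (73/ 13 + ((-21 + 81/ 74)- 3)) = -304473/ 166330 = -1.83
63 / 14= 9 / 2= 4.50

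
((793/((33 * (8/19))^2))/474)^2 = 81952230529/1091370953097216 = 0.00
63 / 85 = 0.74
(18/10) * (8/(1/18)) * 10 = 2592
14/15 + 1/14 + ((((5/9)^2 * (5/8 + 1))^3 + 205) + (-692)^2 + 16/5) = 4562417844257111/9523422720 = 479073.33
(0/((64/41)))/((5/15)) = 0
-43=-43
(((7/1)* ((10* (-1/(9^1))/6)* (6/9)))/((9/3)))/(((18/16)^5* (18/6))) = -2293760/43046721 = -0.05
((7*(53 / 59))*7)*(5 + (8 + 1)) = 36358 / 59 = 616.24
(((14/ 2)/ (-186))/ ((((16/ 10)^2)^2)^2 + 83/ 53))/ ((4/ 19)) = -20703125/ 5155496664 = -0.00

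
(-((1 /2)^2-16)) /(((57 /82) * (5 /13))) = 11193 /190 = 58.91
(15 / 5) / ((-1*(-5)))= 3 / 5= 0.60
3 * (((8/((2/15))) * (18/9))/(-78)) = -60/13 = -4.62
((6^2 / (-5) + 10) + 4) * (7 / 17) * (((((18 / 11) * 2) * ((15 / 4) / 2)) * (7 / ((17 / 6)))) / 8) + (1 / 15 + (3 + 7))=172483 / 11220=15.37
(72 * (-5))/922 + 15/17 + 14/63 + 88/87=3529669/2045457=1.73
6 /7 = 0.86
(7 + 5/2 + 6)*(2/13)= 31/13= 2.38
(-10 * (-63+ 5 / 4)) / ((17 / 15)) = 18525 / 34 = 544.85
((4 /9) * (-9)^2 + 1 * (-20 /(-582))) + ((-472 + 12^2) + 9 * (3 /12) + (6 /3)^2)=-332573 /1164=-285.72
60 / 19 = 3.16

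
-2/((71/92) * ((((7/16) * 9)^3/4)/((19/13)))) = -57278464/230793381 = -0.25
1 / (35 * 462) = 1 / 16170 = 0.00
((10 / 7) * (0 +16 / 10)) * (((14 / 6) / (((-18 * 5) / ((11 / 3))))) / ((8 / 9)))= -11 / 45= -0.24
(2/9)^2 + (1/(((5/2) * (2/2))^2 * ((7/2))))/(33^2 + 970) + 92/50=55144786/29186325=1.89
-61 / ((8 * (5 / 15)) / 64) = -1464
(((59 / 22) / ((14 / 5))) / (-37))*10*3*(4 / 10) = -885 / 2849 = -0.31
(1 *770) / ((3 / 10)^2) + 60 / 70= 539054 / 63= 8556.41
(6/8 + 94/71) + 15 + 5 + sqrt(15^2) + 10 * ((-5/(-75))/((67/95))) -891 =-48691555/57084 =-852.98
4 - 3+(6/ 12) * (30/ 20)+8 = 39/ 4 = 9.75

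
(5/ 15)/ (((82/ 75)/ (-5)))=-125/ 82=-1.52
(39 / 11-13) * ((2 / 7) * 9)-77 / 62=-121993 / 4774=-25.55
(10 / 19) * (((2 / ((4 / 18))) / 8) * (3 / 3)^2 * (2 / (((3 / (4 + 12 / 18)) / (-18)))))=-630 / 19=-33.16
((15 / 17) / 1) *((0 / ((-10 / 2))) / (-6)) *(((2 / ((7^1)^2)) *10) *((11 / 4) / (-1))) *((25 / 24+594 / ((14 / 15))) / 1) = 0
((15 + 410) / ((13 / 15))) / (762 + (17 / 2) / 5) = 63750 / 99281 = 0.64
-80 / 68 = -20 / 17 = -1.18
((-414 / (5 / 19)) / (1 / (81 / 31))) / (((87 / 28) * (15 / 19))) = -1675.75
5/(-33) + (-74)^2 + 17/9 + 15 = 543781/99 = 5492.74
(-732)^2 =535824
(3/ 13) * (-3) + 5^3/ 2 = 1607/ 26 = 61.81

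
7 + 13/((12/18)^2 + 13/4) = 10.52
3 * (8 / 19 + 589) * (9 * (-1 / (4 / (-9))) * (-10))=-13606785 / 38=-358073.29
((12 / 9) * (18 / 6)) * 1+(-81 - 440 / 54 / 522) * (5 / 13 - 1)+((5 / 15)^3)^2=14801717 / 274833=53.86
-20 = -20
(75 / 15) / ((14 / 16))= 40 / 7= 5.71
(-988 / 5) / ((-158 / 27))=13338 / 395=33.77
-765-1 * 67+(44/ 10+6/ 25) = -20684/ 25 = -827.36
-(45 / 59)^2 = -2025 / 3481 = -0.58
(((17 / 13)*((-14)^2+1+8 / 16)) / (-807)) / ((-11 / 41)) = 275315 / 230802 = 1.19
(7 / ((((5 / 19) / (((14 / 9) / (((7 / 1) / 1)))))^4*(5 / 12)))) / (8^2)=912247 / 6834375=0.13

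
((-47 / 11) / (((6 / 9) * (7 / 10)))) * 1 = -705 / 77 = -9.16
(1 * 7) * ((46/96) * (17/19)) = 2737/912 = 3.00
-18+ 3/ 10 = -177/ 10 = -17.70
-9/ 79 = -0.11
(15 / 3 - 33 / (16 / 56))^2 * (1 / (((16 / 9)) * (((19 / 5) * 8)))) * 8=2197845 / 1216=1807.44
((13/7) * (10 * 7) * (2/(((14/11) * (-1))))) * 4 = -5720/7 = -817.14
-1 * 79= -79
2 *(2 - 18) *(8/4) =-64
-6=-6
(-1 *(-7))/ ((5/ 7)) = 49/ 5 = 9.80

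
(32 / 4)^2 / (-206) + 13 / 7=1115 / 721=1.55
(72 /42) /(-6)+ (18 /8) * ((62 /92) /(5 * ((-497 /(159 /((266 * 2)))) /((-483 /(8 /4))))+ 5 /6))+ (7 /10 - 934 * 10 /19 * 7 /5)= -283094157771 /411621700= -687.75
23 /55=0.42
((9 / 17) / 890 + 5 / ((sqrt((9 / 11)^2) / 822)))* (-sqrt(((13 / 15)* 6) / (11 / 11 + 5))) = -228009127* sqrt(195) / 680850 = -4676.47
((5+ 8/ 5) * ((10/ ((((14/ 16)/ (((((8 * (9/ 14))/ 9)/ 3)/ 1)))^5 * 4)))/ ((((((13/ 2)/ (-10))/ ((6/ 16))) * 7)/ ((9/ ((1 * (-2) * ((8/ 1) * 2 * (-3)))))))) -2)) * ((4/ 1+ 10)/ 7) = -30537978398092/ 1156736144655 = -26.40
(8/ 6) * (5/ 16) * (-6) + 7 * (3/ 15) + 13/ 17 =-57/ 170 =-0.34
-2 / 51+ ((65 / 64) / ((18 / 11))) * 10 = 60391 / 9792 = 6.17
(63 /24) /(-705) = -7 /1880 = -0.00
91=91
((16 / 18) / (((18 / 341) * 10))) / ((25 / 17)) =11594 / 10125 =1.15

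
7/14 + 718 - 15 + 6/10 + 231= 9351/10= 935.10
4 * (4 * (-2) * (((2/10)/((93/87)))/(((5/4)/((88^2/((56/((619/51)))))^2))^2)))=-1913956152677549319921860608/62942584453875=-30407968933657.58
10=10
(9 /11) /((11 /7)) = 63 /121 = 0.52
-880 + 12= -868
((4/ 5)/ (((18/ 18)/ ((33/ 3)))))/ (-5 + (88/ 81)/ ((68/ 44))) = -60588/ 29585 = -2.05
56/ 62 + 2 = 2.90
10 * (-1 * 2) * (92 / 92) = -20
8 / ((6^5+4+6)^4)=1 / 459375268783202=0.00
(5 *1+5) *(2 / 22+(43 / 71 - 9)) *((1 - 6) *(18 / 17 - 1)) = 324250 / 13277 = 24.42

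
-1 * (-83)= 83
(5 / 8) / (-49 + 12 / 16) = -5 / 386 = -0.01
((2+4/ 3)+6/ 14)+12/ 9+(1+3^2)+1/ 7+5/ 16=5225/ 336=15.55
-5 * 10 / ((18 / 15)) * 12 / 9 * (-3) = 500 / 3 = 166.67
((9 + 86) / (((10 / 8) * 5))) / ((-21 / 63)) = -228 / 5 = -45.60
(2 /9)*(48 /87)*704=22528 /261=86.31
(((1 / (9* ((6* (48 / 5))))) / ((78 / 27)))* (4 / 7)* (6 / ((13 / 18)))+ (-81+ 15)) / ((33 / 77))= -104099 / 676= -153.99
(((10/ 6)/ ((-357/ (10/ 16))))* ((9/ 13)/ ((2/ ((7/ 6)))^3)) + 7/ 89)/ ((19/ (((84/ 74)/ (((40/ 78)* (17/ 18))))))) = 446810763/ 46289569280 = 0.01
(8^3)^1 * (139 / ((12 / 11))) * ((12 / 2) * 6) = 2348544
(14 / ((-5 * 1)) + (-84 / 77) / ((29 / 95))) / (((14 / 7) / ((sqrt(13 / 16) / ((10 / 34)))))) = -86411 * sqrt(13) / 31900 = -9.77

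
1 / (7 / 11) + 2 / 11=1.75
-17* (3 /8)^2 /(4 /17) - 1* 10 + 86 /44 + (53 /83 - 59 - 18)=-94.57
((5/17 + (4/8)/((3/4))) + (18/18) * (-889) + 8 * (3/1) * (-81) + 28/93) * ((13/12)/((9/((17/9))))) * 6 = -1077791/279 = -3863.05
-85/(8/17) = -1445/8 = -180.62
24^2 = 576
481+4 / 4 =482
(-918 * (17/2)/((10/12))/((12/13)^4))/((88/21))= -173336709/56320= -3077.71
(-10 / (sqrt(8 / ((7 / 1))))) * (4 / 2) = -5 * sqrt(14) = -18.71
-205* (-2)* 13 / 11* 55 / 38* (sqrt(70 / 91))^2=10250 / 19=539.47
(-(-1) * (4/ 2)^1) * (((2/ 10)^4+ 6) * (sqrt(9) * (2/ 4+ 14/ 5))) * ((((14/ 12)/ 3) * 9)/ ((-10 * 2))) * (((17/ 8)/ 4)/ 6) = -1.84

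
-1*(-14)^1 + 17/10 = 157/10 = 15.70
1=1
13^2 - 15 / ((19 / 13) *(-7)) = 22672 / 133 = 170.47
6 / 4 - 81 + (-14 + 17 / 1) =-153 / 2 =-76.50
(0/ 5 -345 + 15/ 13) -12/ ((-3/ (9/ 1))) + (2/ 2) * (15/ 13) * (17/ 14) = -55773/ 182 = -306.45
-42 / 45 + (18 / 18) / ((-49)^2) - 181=-181.93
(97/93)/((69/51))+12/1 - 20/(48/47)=-19429/2852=-6.81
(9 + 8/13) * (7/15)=175/39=4.49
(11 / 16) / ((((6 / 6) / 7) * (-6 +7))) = 77 / 16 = 4.81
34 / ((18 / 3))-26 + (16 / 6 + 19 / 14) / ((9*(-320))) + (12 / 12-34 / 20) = -2544361 / 120960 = -21.03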